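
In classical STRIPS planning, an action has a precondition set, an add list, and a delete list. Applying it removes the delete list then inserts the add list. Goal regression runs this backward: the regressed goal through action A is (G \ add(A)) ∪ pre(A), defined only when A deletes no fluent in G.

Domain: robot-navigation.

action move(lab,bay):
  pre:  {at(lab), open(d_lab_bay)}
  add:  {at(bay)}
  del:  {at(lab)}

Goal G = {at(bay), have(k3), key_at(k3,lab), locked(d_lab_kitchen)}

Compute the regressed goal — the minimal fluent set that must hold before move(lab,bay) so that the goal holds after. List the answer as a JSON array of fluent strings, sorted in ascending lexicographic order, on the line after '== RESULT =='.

Regress:
  G ∩ del = {}  (empty — regression defined)
  G \ add = {at(bay), have(k3), key_at(k3,lab), locked(d_lab_kitchen)} \ {at(bay)} = {have(k3), key_at(k3,lab), locked(d_lab_kitchen)}
  ∪ pre   = {have(k3), key_at(k3,lab), locked(d_lab_kitchen)} ∪ {at(lab), open(d_lab_bay)}
          = {at(lab), have(k3), key_at(k3,lab), locked(d_lab_kitchen), open(d_lab_bay)}

== RESULT ==
["at(lab)", "have(k3)", "key_at(k3,lab)", "locked(d_lab_kitchen)", "open(d_lab_bay)"]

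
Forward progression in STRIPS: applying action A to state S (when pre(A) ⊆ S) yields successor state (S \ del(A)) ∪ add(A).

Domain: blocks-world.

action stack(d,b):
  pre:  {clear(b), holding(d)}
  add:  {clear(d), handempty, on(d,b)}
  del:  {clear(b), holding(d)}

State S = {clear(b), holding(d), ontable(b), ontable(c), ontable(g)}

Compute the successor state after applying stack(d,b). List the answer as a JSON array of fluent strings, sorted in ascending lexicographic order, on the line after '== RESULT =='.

Progress:
  pre ⊆ S: {clear(b), holding(d)} ⊆ S  — applicable
  S \ del = {ontable(b), ontable(c), ontable(g)}
  ∪ add   = {clear(d), handempty, on(d,b), ontable(b), ontable(c), ontable(g)}

== RESULT ==
["clear(d)", "handempty", "on(d,b)", "ontable(b)", "ontable(c)", "ontable(g)"]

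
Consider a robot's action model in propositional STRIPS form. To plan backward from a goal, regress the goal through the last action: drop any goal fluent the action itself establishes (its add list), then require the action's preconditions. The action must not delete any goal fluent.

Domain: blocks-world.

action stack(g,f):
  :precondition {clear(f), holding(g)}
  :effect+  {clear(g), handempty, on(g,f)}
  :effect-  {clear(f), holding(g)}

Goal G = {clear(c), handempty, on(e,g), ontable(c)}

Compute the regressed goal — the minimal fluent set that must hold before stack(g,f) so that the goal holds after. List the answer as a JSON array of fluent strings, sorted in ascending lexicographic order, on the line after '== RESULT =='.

Regress:
  G ∩ del = {}  (empty — regression defined)
  G \ add = {clear(c), handempty, on(e,g), ontable(c)} \ {clear(g), handempty, on(g,f)} = {clear(c), on(e,g), ontable(c)}
  ∪ pre   = {clear(c), on(e,g), ontable(c)} ∪ {clear(f), holding(g)}
          = {clear(c), clear(f), holding(g), on(e,g), ontable(c)}

== RESULT ==
["clear(c)", "clear(f)", "holding(g)", "on(e,g)", "ontable(c)"]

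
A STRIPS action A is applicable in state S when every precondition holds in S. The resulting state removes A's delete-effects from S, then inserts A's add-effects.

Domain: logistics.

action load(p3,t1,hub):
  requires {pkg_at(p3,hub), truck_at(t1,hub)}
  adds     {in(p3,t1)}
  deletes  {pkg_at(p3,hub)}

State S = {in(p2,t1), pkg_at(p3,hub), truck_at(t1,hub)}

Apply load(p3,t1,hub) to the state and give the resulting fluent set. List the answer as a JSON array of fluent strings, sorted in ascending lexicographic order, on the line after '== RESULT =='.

Progress:
  pre ⊆ S: {pkg_at(p3,hub), truck_at(t1,hub)} ⊆ S  — applicable
  S \ del = {in(p2,t1), truck_at(t1,hub)}
  ∪ add   = {in(p2,t1), in(p3,t1), truck_at(t1,hub)}

== RESULT ==
["in(p2,t1)", "in(p3,t1)", "truck_at(t1,hub)"]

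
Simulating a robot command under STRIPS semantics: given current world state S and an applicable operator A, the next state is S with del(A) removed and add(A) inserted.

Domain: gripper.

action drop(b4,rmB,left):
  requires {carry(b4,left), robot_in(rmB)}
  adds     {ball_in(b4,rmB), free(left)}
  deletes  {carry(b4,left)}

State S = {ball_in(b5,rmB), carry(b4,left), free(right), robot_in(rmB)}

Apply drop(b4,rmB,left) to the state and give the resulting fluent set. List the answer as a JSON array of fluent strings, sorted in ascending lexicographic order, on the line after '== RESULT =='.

Compute (S \ del) ∪ add:
  pre ⊆ S: {carry(b4,left), robot_in(rmB)} ⊆ S  — applicable
  S \ del = {ball_in(b5,rmB), free(right), robot_in(rmB)}
  ∪ add   = {ball_in(b4,rmB), ball_in(b5,rmB), free(left), free(right), robot_in(rmB)}

== RESULT ==
["ball_in(b4,rmB)", "ball_in(b5,rmB)", "free(left)", "free(right)", "robot_in(rmB)"]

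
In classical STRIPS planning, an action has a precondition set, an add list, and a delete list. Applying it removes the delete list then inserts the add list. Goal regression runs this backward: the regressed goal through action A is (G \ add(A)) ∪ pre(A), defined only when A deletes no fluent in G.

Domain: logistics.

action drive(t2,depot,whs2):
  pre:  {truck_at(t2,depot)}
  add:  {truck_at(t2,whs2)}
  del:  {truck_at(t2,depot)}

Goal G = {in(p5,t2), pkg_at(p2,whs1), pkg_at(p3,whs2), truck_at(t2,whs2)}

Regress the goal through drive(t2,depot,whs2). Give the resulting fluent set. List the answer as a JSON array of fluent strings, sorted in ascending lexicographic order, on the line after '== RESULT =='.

Compute (G \ add) ∪ pre:
  G ∩ del = {}  (empty — regression defined)
  G \ add = {in(p5,t2), pkg_at(p2,whs1), pkg_at(p3,whs2), truck_at(t2,whs2)} \ {truck_at(t2,whs2)} = {in(p5,t2), pkg_at(p2,whs1), pkg_at(p3,whs2)}
  ∪ pre   = {in(p5,t2), pkg_at(p2,whs1), pkg_at(p3,whs2)} ∪ {truck_at(t2,depot)}
          = {in(p5,t2), pkg_at(p2,whs1), pkg_at(p3,whs2), truck_at(t2,depot)}

== RESULT ==
["in(p5,t2)", "pkg_at(p2,whs1)", "pkg_at(p3,whs2)", "truck_at(t2,depot)"]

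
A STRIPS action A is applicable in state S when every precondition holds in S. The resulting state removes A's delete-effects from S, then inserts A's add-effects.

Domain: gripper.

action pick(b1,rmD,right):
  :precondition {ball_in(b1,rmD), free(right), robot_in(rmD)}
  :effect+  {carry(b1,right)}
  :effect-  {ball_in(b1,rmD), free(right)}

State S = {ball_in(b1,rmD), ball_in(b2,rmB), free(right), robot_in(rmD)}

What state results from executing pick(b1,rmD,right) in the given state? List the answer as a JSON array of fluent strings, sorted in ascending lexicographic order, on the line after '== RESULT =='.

Compute (S \ del) ∪ add:
  pre ⊆ S: {ball_in(b1,rmD), free(right), robot_in(rmD)} ⊆ S  — applicable
  S \ del = {ball_in(b2,rmB), robot_in(rmD)}
  ∪ add   = {ball_in(b2,rmB), carry(b1,right), robot_in(rmD)}

== RESULT ==
["ball_in(b2,rmB)", "carry(b1,right)", "robot_in(rmD)"]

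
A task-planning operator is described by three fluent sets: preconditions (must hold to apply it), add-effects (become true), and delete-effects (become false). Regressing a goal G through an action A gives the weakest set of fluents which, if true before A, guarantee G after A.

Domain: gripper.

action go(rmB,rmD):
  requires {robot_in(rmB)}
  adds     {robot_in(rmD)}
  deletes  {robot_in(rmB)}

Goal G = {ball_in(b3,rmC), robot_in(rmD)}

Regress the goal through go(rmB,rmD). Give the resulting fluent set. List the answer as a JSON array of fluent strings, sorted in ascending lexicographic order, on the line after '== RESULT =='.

Compute (G \ add) ∪ pre:
  G ∩ del = {}  (empty — regression defined)
  G \ add = {ball_in(b3,rmC), robot_in(rmD)} \ {robot_in(rmD)} = {ball_in(b3,rmC)}
  ∪ pre   = {ball_in(b3,rmC)} ∪ {robot_in(rmB)}
          = {ball_in(b3,rmC), robot_in(rmB)}

== RESULT ==
["ball_in(b3,rmC)", "robot_in(rmB)"]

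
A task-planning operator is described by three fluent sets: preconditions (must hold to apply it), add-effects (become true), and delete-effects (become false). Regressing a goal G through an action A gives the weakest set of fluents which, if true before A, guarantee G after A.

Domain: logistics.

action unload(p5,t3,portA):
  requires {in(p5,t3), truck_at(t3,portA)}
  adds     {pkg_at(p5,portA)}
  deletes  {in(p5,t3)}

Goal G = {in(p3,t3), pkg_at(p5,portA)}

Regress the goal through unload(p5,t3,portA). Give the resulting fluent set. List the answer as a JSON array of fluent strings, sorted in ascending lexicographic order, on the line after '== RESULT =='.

Regress:
  G ∩ del = {}  (empty — regression defined)
  G \ add = {in(p3,t3), pkg_at(p5,portA)} \ {pkg_at(p5,portA)} = {in(p3,t3)}
  ∪ pre   = {in(p3,t3)} ∪ {in(p5,t3), truck_at(t3,portA)}
          = {in(p3,t3), in(p5,t3), truck_at(t3,portA)}

== RESULT ==
["in(p3,t3)", "in(p5,t3)", "truck_at(t3,portA)"]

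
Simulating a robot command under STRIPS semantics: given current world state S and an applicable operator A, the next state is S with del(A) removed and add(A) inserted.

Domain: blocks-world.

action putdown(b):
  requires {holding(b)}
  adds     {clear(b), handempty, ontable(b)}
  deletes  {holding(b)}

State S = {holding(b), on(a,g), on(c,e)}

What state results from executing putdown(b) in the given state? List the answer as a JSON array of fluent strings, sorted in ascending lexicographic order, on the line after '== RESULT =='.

Compute (S \ del) ∪ add:
  pre ⊆ S: {holding(b)} ⊆ S  — applicable
  S \ del = {on(a,g), on(c,e)}
  ∪ add   = {clear(b), handempty, on(a,g), on(c,e), ontable(b)}

== RESULT ==
["clear(b)", "handempty", "on(a,g)", "on(c,e)", "ontable(b)"]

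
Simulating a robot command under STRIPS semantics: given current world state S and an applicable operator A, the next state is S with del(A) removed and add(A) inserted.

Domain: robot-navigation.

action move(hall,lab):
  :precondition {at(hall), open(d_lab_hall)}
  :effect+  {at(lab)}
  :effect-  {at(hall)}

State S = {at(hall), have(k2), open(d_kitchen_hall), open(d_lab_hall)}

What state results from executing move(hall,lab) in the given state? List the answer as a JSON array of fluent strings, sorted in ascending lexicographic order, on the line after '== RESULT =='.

Compute (S \ del) ∪ add:
  pre ⊆ S: {at(hall), open(d_lab_hall)} ⊆ S  — applicable
  S \ del = {have(k2), open(d_kitchen_hall), open(d_lab_hall)}
  ∪ add   = {at(lab), have(k2), open(d_kitchen_hall), open(d_lab_hall)}

== RESULT ==
["at(lab)", "have(k2)", "open(d_kitchen_hall)", "open(d_lab_hall)"]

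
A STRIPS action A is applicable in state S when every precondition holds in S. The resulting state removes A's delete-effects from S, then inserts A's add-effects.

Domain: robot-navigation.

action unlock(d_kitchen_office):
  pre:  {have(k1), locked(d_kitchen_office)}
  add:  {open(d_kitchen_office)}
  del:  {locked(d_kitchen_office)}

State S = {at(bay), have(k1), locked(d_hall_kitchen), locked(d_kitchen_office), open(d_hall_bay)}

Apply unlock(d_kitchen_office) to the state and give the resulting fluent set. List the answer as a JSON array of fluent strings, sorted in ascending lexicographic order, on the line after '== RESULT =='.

Progress:
  pre ⊆ S: {have(k1), locked(d_kitchen_office)} ⊆ S  — applicable
  S \ del = {at(bay), have(k1), locked(d_hall_kitchen), open(d_hall_bay)}
  ∪ add   = {at(bay), have(k1), locked(d_hall_kitchen), open(d_hall_bay), open(d_kitchen_office)}

== RESULT ==
["at(bay)", "have(k1)", "locked(d_hall_kitchen)", "open(d_hall_bay)", "open(d_kitchen_office)"]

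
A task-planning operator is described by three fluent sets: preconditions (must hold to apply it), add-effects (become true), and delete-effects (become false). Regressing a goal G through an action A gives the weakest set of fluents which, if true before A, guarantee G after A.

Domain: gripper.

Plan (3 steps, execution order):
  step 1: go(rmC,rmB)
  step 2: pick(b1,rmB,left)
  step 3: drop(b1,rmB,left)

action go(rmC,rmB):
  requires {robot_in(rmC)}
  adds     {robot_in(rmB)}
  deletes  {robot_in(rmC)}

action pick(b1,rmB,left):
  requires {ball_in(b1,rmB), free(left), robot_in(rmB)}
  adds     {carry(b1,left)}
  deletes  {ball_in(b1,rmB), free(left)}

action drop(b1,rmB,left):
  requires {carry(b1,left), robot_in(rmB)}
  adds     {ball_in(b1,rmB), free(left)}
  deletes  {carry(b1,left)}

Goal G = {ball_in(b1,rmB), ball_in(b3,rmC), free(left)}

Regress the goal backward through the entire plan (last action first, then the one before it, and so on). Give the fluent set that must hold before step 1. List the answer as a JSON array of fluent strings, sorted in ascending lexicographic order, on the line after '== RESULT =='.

Regress step by step:
  through step 3 (drop(b1,rmB,left)): drop {ball_in(b1,rmB), free(left)}, keep {ball_in(b3,rmC)}, require {carry(b1,left), robot_in(rmB)}
    → {ball_in(b3,rmC), carry(b1,left), robot_in(rmB)}
  through step 2 (pick(b1,rmB,left)): drop {carry(b1,left)}, keep {ball_in(b3,rmC), robot_in(rmB)}, require {ball_in(b1,rmB), free(left), robot_in(rmB)}
    → {ball_in(b1,rmB), ball_in(b3,rmC), free(left), robot_in(rmB)}
  through step 1 (go(rmC,rmB)): drop {robot_in(rmB)}, keep {ball_in(b1,rmB), ball_in(b3,rmC), free(left)}, require {robot_in(rmC)}
    → {ball_in(b1,rmB), ball_in(b3,rmC), free(left), robot_in(rmC)}

== RESULT ==
["ball_in(b1,rmB)", "ball_in(b3,rmC)", "free(left)", "robot_in(rmC)"]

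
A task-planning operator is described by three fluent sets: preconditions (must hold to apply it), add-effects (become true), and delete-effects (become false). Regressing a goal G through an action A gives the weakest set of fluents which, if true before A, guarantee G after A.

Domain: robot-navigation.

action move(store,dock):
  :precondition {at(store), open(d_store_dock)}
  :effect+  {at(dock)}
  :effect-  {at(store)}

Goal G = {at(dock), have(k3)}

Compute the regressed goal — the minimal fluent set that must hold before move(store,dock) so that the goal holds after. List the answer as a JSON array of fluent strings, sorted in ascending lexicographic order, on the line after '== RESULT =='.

Regress:
  G ∩ del = {}  (empty — regression defined)
  G \ add = {at(dock), have(k3)} \ {at(dock)} = {have(k3)}
  ∪ pre   = {have(k3)} ∪ {at(store), open(d_store_dock)}
          = {at(store), have(k3), open(d_store_dock)}

== RESULT ==
["at(store)", "have(k3)", "open(d_store_dock)"]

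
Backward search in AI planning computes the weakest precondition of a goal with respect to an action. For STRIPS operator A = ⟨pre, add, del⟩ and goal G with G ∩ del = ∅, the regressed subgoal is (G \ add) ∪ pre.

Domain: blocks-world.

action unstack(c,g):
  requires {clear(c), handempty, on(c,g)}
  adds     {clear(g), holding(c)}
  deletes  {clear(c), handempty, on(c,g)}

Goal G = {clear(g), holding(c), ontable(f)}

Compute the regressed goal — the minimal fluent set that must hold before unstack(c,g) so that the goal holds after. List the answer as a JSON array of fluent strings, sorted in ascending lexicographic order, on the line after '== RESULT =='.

Regress:
  G ∩ del = {}  (empty — regression defined)
  G \ add = {clear(g), holding(c), ontable(f)} \ {clear(g), holding(c)} = {ontable(f)}
  ∪ pre   = {ontable(f)} ∪ {clear(c), handempty, on(c,g)}
          = {clear(c), handempty, on(c,g), ontable(f)}

== RESULT ==
["clear(c)", "handempty", "on(c,g)", "ontable(f)"]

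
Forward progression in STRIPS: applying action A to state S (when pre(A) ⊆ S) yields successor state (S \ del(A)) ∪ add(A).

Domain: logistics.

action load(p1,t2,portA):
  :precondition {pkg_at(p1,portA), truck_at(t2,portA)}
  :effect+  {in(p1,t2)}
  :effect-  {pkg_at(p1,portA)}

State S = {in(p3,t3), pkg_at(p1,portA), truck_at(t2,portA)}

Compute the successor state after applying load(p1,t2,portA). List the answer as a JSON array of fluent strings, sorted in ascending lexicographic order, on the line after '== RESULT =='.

Compute (S \ del) ∪ add:
  pre ⊆ S: {pkg_at(p1,portA), truck_at(t2,portA)} ⊆ S  — applicable
  S \ del = {in(p3,t3), truck_at(t2,portA)}
  ∪ add   = {in(p1,t2), in(p3,t3), truck_at(t2,portA)}

== RESULT ==
["in(p1,t2)", "in(p3,t3)", "truck_at(t2,portA)"]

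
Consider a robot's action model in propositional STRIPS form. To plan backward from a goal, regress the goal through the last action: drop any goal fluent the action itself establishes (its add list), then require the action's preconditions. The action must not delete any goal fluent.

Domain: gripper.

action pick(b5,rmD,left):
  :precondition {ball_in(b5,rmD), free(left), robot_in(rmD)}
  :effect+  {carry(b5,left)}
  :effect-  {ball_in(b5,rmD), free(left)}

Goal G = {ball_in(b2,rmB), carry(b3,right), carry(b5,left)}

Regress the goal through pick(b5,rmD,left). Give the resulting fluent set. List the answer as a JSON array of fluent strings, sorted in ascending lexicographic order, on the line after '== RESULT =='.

Compute (G \ add) ∪ pre:
  G ∩ del = {}  (empty — regression defined)
  G \ add = {ball_in(b2,rmB), carry(b3,right), carry(b5,left)} \ {carry(b5,left)} = {ball_in(b2,rmB), carry(b3,right)}
  ∪ pre   = {ball_in(b2,rmB), carry(b3,right)} ∪ {ball_in(b5,rmD), free(left), robot_in(rmD)}
          = {ball_in(b2,rmB), ball_in(b5,rmD), carry(b3,right), free(left), robot_in(rmD)}

== RESULT ==
["ball_in(b2,rmB)", "ball_in(b5,rmD)", "carry(b3,right)", "free(left)", "robot_in(rmD)"]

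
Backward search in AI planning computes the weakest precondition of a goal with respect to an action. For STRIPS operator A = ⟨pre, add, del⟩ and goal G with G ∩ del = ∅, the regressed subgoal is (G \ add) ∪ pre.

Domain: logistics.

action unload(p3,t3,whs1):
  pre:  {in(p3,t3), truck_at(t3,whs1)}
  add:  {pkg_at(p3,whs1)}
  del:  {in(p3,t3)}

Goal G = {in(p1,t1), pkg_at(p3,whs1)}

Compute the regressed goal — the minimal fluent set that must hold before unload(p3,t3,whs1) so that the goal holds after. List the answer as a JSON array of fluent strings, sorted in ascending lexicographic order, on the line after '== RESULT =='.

Compute (G \ add) ∪ pre:
  G ∩ del = {}  (empty — regression defined)
  G \ add = {in(p1,t1), pkg_at(p3,whs1)} \ {pkg_at(p3,whs1)} = {in(p1,t1)}
  ∪ pre   = {in(p1,t1)} ∪ {in(p3,t3), truck_at(t3,whs1)}
          = {in(p1,t1), in(p3,t3), truck_at(t3,whs1)}

== RESULT ==
["in(p1,t1)", "in(p3,t3)", "truck_at(t3,whs1)"]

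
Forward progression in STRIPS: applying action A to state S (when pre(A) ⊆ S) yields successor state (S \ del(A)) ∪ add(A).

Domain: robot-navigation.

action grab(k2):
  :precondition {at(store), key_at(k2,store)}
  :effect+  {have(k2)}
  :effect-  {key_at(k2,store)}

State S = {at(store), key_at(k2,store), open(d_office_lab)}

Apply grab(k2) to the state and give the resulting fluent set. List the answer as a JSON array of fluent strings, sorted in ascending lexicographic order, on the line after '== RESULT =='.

Compute (S \ del) ∪ add:
  pre ⊆ S: {at(store), key_at(k2,store)} ⊆ S  — applicable
  S \ del = {at(store), open(d_office_lab)}
  ∪ add   = {at(store), have(k2), open(d_office_lab)}

== RESULT ==
["at(store)", "have(k2)", "open(d_office_lab)"]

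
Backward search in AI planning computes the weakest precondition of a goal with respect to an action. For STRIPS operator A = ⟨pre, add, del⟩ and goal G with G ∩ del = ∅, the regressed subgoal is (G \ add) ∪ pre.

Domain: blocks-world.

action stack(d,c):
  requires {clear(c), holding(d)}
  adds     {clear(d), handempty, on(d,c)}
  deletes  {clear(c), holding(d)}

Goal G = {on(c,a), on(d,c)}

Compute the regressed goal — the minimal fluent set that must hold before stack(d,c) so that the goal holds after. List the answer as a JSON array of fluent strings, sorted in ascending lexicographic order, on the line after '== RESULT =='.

Compute (G \ add) ∪ pre:
  G ∩ del = {}  (empty — regression defined)
  G \ add = {on(c,a), on(d,c)} \ {clear(d), handempty, on(d,c)} = {on(c,a)}
  ∪ pre   = {on(c,a)} ∪ {clear(c), holding(d)}
          = {clear(c), holding(d), on(c,a)}

== RESULT ==
["clear(c)", "holding(d)", "on(c,a)"]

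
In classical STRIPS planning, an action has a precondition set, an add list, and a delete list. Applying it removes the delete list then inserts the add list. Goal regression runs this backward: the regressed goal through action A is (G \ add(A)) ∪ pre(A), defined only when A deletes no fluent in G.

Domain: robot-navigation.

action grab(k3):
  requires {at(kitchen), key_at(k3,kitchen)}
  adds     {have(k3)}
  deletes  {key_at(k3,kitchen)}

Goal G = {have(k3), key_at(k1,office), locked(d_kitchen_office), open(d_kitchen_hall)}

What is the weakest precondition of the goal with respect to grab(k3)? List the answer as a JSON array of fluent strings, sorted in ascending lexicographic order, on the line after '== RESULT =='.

Regress:
  G ∩ del = {}  (empty — regression defined)
  G \ add = {have(k3), key_at(k1,office), locked(d_kitchen_office), open(d_kitchen_hall)} \ {have(k3)} = {key_at(k1,office), locked(d_kitchen_office), open(d_kitchen_hall)}
  ∪ pre   = {key_at(k1,office), locked(d_kitchen_office), open(d_kitchen_hall)} ∪ {at(kitchen), key_at(k3,kitchen)}
          = {at(kitchen), key_at(k1,office), key_at(k3,kitchen), locked(d_kitchen_office), open(d_kitchen_hall)}

== RESULT ==
["at(kitchen)", "key_at(k1,office)", "key_at(k3,kitchen)", "locked(d_kitchen_office)", "open(d_kitchen_hall)"]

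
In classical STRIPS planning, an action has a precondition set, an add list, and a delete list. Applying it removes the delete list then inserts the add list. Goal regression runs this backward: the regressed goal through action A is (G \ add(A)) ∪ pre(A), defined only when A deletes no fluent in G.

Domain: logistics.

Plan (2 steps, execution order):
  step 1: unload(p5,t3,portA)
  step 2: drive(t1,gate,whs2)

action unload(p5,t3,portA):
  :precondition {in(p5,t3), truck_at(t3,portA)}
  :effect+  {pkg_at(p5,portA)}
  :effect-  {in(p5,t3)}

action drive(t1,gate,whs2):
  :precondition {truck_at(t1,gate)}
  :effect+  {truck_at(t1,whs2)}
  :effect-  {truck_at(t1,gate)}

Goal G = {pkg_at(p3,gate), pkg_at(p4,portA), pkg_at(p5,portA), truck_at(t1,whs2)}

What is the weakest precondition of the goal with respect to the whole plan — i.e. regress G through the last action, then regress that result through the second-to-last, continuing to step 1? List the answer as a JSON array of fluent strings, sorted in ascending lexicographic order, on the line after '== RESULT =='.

Work backward from the goal:
  through step 2 (drive(t1,gate,whs2)): drop {truck_at(t1,whs2)}, keep {pkg_at(p3,gate), pkg_at(p4,portA), pkg_at(p5,portA)}, require {truck_at(t1,gate)}
    → {pkg_at(p3,gate), pkg_at(p4,portA), pkg_at(p5,portA), truck_at(t1,gate)}
  through step 1 (unload(p5,t3,portA)): drop {pkg_at(p5,portA)}, keep {pkg_at(p3,gate), pkg_at(p4,portA), truck_at(t1,gate)}, require {in(p5,t3), truck_at(t3,portA)}
    → {in(p5,t3), pkg_at(p3,gate), pkg_at(p4,portA), truck_at(t1,gate), truck_at(t3,portA)}

== RESULT ==
["in(p5,t3)", "pkg_at(p3,gate)", "pkg_at(p4,portA)", "truck_at(t1,gate)", "truck_at(t3,portA)"]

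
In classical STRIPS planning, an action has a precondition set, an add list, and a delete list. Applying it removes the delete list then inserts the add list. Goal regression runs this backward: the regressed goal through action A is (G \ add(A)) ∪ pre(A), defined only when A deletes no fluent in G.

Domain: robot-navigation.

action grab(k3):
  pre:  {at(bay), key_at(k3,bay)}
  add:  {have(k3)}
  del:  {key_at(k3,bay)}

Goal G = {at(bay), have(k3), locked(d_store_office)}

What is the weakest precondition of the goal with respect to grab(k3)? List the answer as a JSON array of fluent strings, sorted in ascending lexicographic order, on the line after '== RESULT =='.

Compute (G \ add) ∪ pre:
  G ∩ del = {}  (empty — regression defined)
  G \ add = {at(bay), have(k3), locked(d_store_office)} \ {have(k3)} = {at(bay), locked(d_store_office)}
  ∪ pre   = {at(bay), locked(d_store_office)} ∪ {at(bay), key_at(k3,bay)}
          = {at(bay), key_at(k3,bay), locked(d_store_office)}

== RESULT ==
["at(bay)", "key_at(k3,bay)", "locked(d_store_office)"]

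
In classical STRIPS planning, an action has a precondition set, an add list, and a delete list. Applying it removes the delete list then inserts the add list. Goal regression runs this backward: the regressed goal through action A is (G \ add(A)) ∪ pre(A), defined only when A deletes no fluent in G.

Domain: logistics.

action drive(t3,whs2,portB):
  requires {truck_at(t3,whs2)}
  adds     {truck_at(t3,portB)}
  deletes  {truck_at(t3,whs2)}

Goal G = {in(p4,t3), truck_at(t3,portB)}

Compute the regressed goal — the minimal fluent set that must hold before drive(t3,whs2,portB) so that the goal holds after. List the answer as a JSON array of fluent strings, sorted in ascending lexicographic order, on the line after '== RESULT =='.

Regress:
  G ∩ del = {}  (empty — regression defined)
  G \ add = {in(p4,t3), truck_at(t3,portB)} \ {truck_at(t3,portB)} = {in(p4,t3)}
  ∪ pre   = {in(p4,t3)} ∪ {truck_at(t3,whs2)}
          = {in(p4,t3), truck_at(t3,whs2)}

== RESULT ==
["in(p4,t3)", "truck_at(t3,whs2)"]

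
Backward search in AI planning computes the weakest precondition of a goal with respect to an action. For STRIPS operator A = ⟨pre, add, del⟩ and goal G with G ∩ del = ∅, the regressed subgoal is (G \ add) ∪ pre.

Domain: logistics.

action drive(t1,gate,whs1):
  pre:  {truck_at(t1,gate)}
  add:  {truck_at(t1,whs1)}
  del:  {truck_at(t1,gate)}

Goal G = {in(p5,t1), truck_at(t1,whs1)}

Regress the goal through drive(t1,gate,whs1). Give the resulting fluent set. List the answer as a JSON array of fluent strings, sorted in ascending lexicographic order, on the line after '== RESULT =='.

Compute (G \ add) ∪ pre:
  G ∩ del = {}  (empty — regression defined)
  G \ add = {in(p5,t1), truck_at(t1,whs1)} \ {truck_at(t1,whs1)} = {in(p5,t1)}
  ∪ pre   = {in(p5,t1)} ∪ {truck_at(t1,gate)}
          = {in(p5,t1), truck_at(t1,gate)}

== RESULT ==
["in(p5,t1)", "truck_at(t1,gate)"]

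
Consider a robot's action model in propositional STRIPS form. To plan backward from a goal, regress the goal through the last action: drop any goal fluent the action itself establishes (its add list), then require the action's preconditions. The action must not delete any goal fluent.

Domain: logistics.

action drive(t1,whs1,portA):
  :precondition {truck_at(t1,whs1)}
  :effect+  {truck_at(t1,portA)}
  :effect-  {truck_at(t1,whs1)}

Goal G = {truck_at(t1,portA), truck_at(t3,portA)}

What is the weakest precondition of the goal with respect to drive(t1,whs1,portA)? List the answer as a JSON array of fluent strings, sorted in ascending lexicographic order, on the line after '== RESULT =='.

Regress:
  G ∩ del = {}  (empty — regression defined)
  G \ add = {truck_at(t1,portA), truck_at(t3,portA)} \ {truck_at(t1,portA)} = {truck_at(t3,portA)}
  ∪ pre   = {truck_at(t3,portA)} ∪ {truck_at(t1,whs1)}
          = {truck_at(t1,whs1), truck_at(t3,portA)}

== RESULT ==
["truck_at(t1,whs1)", "truck_at(t3,portA)"]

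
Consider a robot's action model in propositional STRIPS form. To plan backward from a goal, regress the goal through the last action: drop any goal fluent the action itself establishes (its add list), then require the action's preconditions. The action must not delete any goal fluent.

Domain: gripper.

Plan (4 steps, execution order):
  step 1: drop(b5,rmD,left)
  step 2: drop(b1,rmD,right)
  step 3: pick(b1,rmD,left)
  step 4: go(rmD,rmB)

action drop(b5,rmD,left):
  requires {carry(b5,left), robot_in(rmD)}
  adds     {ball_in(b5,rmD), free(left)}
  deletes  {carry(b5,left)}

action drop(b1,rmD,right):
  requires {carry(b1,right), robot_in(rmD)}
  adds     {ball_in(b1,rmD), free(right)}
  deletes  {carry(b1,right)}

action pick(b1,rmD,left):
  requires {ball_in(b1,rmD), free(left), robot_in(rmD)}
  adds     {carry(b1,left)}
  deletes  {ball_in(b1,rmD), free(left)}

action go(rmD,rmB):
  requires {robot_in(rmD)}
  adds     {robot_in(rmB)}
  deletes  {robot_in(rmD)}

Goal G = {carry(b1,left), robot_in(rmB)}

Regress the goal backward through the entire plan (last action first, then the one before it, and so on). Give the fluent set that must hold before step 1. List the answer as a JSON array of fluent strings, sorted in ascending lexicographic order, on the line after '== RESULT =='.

Work backward from the goal:
  through step 4 (go(rmD,rmB)): drop {robot_in(rmB)}, keep {carry(b1,left)}, require {robot_in(rmD)}
    → {carry(b1,left), robot_in(rmD)}
  through step 3 (pick(b1,rmD,left)): drop {carry(b1,left)}, keep {robot_in(rmD)}, require {ball_in(b1,rmD), free(left), robot_in(rmD)}
    → {ball_in(b1,rmD), free(left), robot_in(rmD)}
  through step 2 (drop(b1,rmD,right)): drop {ball_in(b1,rmD)}, keep {free(left), robot_in(rmD)}, require {carry(b1,right), robot_in(rmD)}
    → {carry(b1,right), free(left), robot_in(rmD)}
  through step 1 (drop(b5,rmD,left)): drop {free(left)}, keep {carry(b1,right), robot_in(rmD)}, require {carry(b5,left), robot_in(rmD)}
    → {carry(b1,right), carry(b5,left), robot_in(rmD)}

== RESULT ==
["carry(b1,right)", "carry(b5,left)", "robot_in(rmD)"]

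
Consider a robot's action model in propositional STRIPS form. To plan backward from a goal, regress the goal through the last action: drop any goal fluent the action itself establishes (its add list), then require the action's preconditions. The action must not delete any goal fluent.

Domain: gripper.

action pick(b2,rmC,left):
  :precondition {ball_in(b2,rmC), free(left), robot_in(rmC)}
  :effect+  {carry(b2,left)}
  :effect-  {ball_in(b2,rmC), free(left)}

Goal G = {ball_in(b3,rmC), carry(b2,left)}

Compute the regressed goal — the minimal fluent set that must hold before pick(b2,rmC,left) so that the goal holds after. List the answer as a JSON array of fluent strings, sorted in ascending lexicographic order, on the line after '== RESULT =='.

Regress:
  G ∩ del = {}  (empty — regression defined)
  G \ add = {ball_in(b3,rmC), carry(b2,left)} \ {carry(b2,left)} = {ball_in(b3,rmC)}
  ∪ pre   = {ball_in(b3,rmC)} ∪ {ball_in(b2,rmC), free(left), robot_in(rmC)}
          = {ball_in(b2,rmC), ball_in(b3,rmC), free(left), robot_in(rmC)}

== RESULT ==
["ball_in(b2,rmC)", "ball_in(b3,rmC)", "free(left)", "robot_in(rmC)"]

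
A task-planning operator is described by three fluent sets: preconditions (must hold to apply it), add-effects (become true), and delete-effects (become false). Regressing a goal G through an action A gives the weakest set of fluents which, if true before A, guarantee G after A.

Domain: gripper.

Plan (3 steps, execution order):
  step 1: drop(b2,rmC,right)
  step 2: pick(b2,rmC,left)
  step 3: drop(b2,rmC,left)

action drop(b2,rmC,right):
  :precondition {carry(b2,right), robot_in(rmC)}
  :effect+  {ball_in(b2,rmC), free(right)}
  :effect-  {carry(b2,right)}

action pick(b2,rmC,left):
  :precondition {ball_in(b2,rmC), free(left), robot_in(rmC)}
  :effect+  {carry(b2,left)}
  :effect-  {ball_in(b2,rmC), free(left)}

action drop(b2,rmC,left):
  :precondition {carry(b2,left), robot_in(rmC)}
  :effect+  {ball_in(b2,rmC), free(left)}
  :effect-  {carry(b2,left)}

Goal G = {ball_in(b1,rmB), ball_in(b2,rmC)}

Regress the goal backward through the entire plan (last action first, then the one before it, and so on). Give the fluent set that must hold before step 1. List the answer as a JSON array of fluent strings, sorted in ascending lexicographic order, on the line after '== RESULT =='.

Work backward from the goal:
  through step 3 (drop(b2,rmC,left)): drop {ball_in(b2,rmC)}, keep {ball_in(b1,rmB)}, require {carry(b2,left), robot_in(rmC)}
    → {ball_in(b1,rmB), carry(b2,left), robot_in(rmC)}
  through step 2 (pick(b2,rmC,left)): drop {carry(b2,left)}, keep {ball_in(b1,rmB), robot_in(rmC)}, require {ball_in(b2,rmC), free(left), robot_in(rmC)}
    → {ball_in(b1,rmB), ball_in(b2,rmC), free(left), robot_in(rmC)}
  through step 1 (drop(b2,rmC,right)): drop {ball_in(b2,rmC)}, keep {ball_in(b1,rmB), free(left), robot_in(rmC)}, require {carry(b2,right), robot_in(rmC)}
    → {ball_in(b1,rmB), carry(b2,right), free(left), robot_in(rmC)}

== RESULT ==
["ball_in(b1,rmB)", "carry(b2,right)", "free(left)", "robot_in(rmC)"]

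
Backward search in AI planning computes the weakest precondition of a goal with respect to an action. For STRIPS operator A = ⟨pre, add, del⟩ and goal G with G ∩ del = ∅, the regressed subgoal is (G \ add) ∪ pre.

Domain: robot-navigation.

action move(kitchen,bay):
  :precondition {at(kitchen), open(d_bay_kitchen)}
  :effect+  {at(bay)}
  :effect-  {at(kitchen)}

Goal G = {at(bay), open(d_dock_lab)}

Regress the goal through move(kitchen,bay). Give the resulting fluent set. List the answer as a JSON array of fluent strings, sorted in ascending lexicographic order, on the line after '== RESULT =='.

Compute (G \ add) ∪ pre:
  G ∩ del = {}  (empty — regression defined)
  G \ add = {at(bay), open(d_dock_lab)} \ {at(bay)} = {open(d_dock_lab)}
  ∪ pre   = {open(d_dock_lab)} ∪ {at(kitchen), open(d_bay_kitchen)}
          = {at(kitchen), open(d_bay_kitchen), open(d_dock_lab)}

== RESULT ==
["at(kitchen)", "open(d_bay_kitchen)", "open(d_dock_lab)"]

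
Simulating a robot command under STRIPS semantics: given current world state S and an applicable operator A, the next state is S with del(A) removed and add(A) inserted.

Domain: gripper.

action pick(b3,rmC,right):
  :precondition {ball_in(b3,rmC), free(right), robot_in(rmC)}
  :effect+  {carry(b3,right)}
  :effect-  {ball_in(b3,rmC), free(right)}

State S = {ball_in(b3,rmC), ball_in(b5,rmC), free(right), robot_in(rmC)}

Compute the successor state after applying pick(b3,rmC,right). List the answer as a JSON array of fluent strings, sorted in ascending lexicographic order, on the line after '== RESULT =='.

Progress:
  pre ⊆ S: {ball_in(b3,rmC), free(right), robot_in(rmC)} ⊆ S  — applicable
  S \ del = {ball_in(b5,rmC), robot_in(rmC)}
  ∪ add   = {ball_in(b5,rmC), carry(b3,right), robot_in(rmC)}

== RESULT ==
["ball_in(b5,rmC)", "carry(b3,right)", "robot_in(rmC)"]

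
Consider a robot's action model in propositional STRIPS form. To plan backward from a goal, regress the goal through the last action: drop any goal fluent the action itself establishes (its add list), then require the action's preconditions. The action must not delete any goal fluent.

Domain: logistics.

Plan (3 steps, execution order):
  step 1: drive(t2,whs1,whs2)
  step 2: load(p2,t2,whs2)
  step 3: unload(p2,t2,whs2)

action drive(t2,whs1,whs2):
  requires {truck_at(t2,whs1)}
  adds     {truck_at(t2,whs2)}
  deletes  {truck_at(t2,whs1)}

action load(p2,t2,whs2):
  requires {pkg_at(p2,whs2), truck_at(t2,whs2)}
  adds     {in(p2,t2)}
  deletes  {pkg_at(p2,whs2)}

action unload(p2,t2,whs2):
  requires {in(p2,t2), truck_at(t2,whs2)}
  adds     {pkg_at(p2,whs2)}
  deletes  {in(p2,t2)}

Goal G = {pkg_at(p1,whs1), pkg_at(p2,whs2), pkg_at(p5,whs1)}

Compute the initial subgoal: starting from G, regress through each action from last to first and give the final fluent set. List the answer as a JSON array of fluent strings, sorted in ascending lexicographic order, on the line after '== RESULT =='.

Regress step by step:
  through step 3 (unload(p2,t2,whs2)): drop {pkg_at(p2,whs2)}, keep {pkg_at(p1,whs1), pkg_at(p5,whs1)}, require {in(p2,t2), truck_at(t2,whs2)}
    → {in(p2,t2), pkg_at(p1,whs1), pkg_at(p5,whs1), truck_at(t2,whs2)}
  through step 2 (load(p2,t2,whs2)): drop {in(p2,t2)}, keep {pkg_at(p1,whs1), pkg_at(p5,whs1), truck_at(t2,whs2)}, require {pkg_at(p2,whs2), truck_at(t2,whs2)}
    → {pkg_at(p1,whs1), pkg_at(p2,whs2), pkg_at(p5,whs1), truck_at(t2,whs2)}
  through step 1 (drive(t2,whs1,whs2)): drop {truck_at(t2,whs2)}, keep {pkg_at(p1,whs1), pkg_at(p2,whs2), pkg_at(p5,whs1)}, require {truck_at(t2,whs1)}
    → {pkg_at(p1,whs1), pkg_at(p2,whs2), pkg_at(p5,whs1), truck_at(t2,whs1)}

== RESULT ==
["pkg_at(p1,whs1)", "pkg_at(p2,whs2)", "pkg_at(p5,whs1)", "truck_at(t2,whs1)"]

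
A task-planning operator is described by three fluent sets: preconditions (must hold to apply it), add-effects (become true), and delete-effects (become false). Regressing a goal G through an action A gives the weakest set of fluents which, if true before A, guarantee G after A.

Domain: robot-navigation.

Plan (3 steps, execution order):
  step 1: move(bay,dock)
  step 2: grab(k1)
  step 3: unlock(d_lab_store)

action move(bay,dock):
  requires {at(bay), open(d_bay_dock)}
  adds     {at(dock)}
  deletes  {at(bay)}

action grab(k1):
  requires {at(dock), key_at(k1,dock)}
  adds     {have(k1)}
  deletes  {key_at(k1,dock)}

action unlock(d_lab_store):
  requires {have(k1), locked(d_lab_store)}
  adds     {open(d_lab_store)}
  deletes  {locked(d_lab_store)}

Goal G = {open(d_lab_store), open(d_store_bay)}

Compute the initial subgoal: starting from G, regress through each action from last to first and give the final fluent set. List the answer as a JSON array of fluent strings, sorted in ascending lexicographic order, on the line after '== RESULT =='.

Work backward from the goal:
  through step 3 (unlock(d_lab_store)): drop {open(d_lab_store)}, keep {open(d_store_bay)}, require {have(k1), locked(d_lab_store)}
    → {have(k1), locked(d_lab_store), open(d_store_bay)}
  through step 2 (grab(k1)): drop {have(k1)}, keep {locked(d_lab_store), open(d_store_bay)}, require {at(dock), key_at(k1,dock)}
    → {at(dock), key_at(k1,dock), locked(d_lab_store), open(d_store_bay)}
  through step 1 (move(bay,dock)): drop {at(dock)}, keep {key_at(k1,dock), locked(d_lab_store), open(d_store_bay)}, require {at(bay), open(d_bay_dock)}
    → {at(bay), key_at(k1,dock), locked(d_lab_store), open(d_bay_dock), open(d_store_bay)}

== RESULT ==
["at(bay)", "key_at(k1,dock)", "locked(d_lab_store)", "open(d_bay_dock)", "open(d_store_bay)"]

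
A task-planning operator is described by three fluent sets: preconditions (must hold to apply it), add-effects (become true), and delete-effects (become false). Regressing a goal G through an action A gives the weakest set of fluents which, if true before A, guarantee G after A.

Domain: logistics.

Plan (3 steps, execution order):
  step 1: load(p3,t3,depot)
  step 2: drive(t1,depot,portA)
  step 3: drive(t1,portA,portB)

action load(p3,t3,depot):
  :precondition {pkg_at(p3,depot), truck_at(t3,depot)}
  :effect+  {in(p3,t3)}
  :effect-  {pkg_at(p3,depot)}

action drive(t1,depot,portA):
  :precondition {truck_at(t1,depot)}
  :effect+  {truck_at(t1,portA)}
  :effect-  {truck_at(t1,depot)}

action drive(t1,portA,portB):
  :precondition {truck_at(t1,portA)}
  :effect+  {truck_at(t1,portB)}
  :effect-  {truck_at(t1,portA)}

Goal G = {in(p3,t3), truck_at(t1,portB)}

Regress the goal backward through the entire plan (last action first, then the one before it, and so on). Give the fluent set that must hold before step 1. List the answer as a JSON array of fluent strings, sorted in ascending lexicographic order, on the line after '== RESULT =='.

Work backward from the goal:
  through step 3 (drive(t1,portA,portB)): drop {truck_at(t1,portB)}, keep {in(p3,t3)}, require {truck_at(t1,portA)}
    → {in(p3,t3), truck_at(t1,portA)}
  through step 2 (drive(t1,depot,portA)): drop {truck_at(t1,portA)}, keep {in(p3,t3)}, require {truck_at(t1,depot)}
    → {in(p3,t3), truck_at(t1,depot)}
  through step 1 (load(p3,t3,depot)): drop {in(p3,t3)}, keep {truck_at(t1,depot)}, require {pkg_at(p3,depot), truck_at(t3,depot)}
    → {pkg_at(p3,depot), truck_at(t1,depot), truck_at(t3,depot)}

== RESULT ==
["pkg_at(p3,depot)", "truck_at(t1,depot)", "truck_at(t3,depot)"]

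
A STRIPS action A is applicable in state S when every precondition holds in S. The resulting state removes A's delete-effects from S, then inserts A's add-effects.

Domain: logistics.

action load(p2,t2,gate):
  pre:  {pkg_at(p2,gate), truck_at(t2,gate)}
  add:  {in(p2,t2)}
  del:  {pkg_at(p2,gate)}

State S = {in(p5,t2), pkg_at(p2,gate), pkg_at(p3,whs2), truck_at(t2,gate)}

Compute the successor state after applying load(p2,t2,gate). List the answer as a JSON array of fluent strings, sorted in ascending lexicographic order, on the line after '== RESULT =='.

Compute (S \ del) ∪ add:
  pre ⊆ S: {pkg_at(p2,gate), truck_at(t2,gate)} ⊆ S  — applicable
  S \ del = {in(p5,t2), pkg_at(p3,whs2), truck_at(t2,gate)}
  ∪ add   = {in(p2,t2), in(p5,t2), pkg_at(p3,whs2), truck_at(t2,gate)}

== RESULT ==
["in(p2,t2)", "in(p5,t2)", "pkg_at(p3,whs2)", "truck_at(t2,gate)"]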